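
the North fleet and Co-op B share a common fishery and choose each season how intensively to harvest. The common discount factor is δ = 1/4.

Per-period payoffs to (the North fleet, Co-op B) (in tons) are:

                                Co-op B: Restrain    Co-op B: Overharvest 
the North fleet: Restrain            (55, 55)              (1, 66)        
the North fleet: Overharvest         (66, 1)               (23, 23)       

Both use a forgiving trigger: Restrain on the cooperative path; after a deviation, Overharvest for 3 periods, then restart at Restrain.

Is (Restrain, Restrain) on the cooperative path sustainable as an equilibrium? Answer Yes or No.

Comparing payoff streams over the 4 periods until play realigns: cooperate → 55(1+δ+…+δ^3); deviate → 66 + 23(δ+…+δ^3).
Cooperation is sustained iff (55−23)(δ+…+δ^3) ≥ 66−55.
δ+…+δ^3 = 1/4·(1−(1/4)^3)/(1−1/4) = 0.3281, and (66−55)/(55−23) = 0.3438.
0.3281 < 0.3438, so cooperation is not sustainable.

No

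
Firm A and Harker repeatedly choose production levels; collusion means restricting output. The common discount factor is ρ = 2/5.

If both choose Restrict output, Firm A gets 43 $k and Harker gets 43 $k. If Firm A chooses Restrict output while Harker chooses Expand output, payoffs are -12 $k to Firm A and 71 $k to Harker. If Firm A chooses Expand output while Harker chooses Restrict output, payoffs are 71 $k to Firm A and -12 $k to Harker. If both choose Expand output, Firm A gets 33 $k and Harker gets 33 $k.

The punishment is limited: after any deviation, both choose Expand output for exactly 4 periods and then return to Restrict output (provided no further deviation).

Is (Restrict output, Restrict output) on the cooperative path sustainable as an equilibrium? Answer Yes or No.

No

IC: ρ+…+ρ^4 ≥ (71−43)/(43−33) = 14/5.
At ρ = 2/5: partial sum = 0.6496 < 2.8000. Cooperation not sustainable.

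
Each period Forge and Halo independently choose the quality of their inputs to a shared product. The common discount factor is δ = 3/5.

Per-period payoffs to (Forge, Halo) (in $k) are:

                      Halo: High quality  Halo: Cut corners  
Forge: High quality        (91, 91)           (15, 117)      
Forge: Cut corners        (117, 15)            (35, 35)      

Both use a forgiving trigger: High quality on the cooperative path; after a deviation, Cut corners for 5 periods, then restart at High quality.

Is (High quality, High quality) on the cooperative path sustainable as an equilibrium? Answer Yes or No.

IC: δ+…+δ^5 ≥ (117−91)/(91−35) = 13/28.
At δ = 3/5: partial sum = 1.3834 ≥ 0.4643. Cooperation sustainable.

Yes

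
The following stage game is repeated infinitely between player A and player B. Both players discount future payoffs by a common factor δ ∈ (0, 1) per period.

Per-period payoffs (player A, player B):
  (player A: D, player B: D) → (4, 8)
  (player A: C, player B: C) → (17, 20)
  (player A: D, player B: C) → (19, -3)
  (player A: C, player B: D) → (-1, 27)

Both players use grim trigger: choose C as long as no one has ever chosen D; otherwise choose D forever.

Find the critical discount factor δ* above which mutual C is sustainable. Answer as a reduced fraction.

player A's threshold: (19−17)/(19−4) = 2/15.
player B's threshold: (27−20)/(27−8) = 7/19.
2/15 < 7/19, so player B binds and δ* = 7/19.

7/19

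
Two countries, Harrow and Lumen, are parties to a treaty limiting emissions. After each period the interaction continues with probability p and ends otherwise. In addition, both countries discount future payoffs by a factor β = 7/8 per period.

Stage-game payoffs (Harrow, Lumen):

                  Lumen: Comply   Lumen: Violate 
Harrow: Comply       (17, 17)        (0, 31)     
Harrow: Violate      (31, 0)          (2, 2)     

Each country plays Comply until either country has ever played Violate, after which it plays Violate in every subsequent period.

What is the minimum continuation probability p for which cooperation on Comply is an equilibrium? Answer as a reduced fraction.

16/29

Expected continuation weight on next period's payoff is β·p = 7/8·p, which plays the role of the discount factor.
Cooperation requires 7/8·p ≥ (31−17)/(31−2) = 14/29, hence p ≥ 16/29.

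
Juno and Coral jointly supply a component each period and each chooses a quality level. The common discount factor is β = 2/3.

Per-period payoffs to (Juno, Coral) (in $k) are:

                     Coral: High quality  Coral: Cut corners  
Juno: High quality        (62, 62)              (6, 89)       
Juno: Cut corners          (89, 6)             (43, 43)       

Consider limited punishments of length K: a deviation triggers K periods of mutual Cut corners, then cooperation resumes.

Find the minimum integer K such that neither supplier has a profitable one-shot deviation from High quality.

4

Need Σ_{k=1}^{K} β^k ≥ (89−62)/(62−43) = 1.4211 at β = 2/3.
At K = 3 the sum is 1.4074 < 1.4211; at K = 4 it is 1.6049 ≥ 1.4211.
So the minimum punishment length is K = 4.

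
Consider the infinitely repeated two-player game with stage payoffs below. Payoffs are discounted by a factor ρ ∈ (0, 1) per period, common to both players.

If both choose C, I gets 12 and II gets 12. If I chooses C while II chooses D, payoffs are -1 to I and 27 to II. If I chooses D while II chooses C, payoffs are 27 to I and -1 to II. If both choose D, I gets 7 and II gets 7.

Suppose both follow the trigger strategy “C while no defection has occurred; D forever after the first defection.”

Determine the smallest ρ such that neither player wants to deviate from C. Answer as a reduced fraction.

Under grim trigger the critical discount factor is (T−C)/(T−P) with T = 27, C = 12, P = 7.
ρ* = (27−12)/(27−7) = 15/20 = 3/4.

3/4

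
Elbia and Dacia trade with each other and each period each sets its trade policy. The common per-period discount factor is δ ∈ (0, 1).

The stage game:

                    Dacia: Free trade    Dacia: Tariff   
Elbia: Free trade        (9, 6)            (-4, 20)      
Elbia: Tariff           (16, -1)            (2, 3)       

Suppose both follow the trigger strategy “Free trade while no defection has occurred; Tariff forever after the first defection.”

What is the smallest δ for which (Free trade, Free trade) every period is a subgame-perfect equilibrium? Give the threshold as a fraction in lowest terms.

For Elbia: deviation gain 16−9 = 7, per-period punishment loss 9−2 = 7. IC gives δ ≥ 7/14 = 1/2.
For Dacia: gain 14, loss 3 per period, so δ ≥ 14/17.
The tighter constraint is Dacia's, so cooperation needs δ ≥ 14/17.

14/17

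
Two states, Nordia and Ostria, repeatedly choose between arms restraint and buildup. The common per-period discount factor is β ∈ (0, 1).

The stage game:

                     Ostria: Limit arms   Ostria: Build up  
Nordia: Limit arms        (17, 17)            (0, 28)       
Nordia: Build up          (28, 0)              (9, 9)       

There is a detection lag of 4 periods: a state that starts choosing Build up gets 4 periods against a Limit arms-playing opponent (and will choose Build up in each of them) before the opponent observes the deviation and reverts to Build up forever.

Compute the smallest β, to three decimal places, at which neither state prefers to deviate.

0.872

Deviating for the 4 undetected periods gains 28−17 = 11 per period over cooperation, then loses 17−9 = 8 per period forever once punishment starts.
Gain: 11(1 + β + … + β^3); loss: 8·β^4/(1−β).
No profitable deviation ⇔ 11(1−β^4) ≤ 8·β^4, i.e. β^4 ≥ 11/(11+8) = 11/19.
Hence β ≥ (11/19)^(1/4) ≈ 0.872.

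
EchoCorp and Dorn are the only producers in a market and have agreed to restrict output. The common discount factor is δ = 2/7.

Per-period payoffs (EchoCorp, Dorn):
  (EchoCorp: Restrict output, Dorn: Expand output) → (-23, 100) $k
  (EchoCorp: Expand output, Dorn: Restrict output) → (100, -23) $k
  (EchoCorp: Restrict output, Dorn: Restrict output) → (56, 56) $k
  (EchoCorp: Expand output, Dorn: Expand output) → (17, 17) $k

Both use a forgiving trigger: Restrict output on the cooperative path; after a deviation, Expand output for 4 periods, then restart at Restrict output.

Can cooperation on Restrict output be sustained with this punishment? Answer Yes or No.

Comparing payoff streams over the 5 periods until play realigns: cooperate → 56(1+δ+…+δ^4); deviate → 100 + 17(δ+…+δ^4).
Cooperation is sustained iff (56−17)(δ+…+δ^4) ≥ 100−56.
δ+…+δ^4 = 2/7·(1−(2/7)^4)/(1−2/7) = 0.3973, and (100−56)/(56−17) = 1.1282.
0.3973 < 1.1282, so cooperation is not sustainable.

No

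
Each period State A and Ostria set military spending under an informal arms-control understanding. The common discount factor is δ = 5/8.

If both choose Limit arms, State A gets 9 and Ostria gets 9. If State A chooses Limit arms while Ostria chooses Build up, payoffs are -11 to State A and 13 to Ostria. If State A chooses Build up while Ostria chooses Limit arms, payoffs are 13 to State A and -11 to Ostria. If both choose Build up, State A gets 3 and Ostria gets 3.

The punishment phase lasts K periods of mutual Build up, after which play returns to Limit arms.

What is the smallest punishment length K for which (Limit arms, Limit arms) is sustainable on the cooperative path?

No profitable deviation requires (9−3)(δ+…+δ^K) ≥ 13−9, i.e. δ+…+δ^K ≥ 2/3 ≈ 0.6667.
With δ = 5/8, the partial sums are K=1: 0.6250, K=2: 1.0156.
K = 2 is the first length at which the sum reaches 0.6667.

2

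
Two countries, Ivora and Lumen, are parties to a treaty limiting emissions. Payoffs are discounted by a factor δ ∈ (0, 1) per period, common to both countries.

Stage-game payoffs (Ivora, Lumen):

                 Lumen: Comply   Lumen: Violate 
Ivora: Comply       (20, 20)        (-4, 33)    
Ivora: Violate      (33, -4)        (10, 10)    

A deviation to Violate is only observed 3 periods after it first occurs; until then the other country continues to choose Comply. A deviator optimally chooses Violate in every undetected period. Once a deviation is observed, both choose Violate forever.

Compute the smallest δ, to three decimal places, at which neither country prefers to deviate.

The best deviation is to choose Violate for all 3 undetected periods, earning 33 each, then 10 forever once detected.
Deviation value: 33(1−δ^3)/(1−δ) + 10δ^3/(1−δ); cooperation value: 20/(1−δ).
IC: 20 ≥ 33(1−δ^3) + 10δ^3 = 33 − 23δ^3.
So δ^3 ≥ 13/23, giving δ ≥ (13/23)^(1/3) ≈ 0.827.

0.827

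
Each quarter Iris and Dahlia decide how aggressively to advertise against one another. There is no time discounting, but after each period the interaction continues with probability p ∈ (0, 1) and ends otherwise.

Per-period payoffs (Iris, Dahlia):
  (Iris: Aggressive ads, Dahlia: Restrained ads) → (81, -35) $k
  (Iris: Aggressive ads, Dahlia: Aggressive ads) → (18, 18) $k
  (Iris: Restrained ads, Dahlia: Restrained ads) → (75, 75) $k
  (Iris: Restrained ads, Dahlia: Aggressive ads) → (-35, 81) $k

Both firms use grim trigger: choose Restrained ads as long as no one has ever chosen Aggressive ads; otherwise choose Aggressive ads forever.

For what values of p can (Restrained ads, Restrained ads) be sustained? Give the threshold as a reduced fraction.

Expected cooperation value is 75 + p·75 + p²·75 + … = 75/(1−p); deviation gives 81 + p·18/(1−p).
75 ≥ 81(1−p) + 18p ⇒ 63p ≥ 6 ⇒ p ≥ 6/63 = 2/21.

2/21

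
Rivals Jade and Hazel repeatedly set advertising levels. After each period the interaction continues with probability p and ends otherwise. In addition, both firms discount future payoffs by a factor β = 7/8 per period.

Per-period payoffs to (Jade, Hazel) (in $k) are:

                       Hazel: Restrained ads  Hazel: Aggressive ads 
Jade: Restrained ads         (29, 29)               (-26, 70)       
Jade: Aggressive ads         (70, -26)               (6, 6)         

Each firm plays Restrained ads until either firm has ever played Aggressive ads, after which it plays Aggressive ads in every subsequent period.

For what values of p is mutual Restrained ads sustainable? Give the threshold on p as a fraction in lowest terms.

41/56

Expected continuation weight on next period's payoff is β·p = 7/8·p, which plays the role of the discount factor.
Cooperation requires 7/8·p ≥ (70−29)/(70−6) = 41/64, hence p ≥ 41/56.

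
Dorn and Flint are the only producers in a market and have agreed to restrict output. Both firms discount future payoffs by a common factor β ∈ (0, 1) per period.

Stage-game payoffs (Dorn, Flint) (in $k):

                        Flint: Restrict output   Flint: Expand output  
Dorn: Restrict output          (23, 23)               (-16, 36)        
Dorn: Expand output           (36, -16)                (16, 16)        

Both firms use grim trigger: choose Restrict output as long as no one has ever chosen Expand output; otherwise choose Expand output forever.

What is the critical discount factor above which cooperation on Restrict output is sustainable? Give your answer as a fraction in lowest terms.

13/20

One-period gain from deviating is 36 − 23 = 13. The loss is 23 − 16 = 7 in every subsequent period, with present value 7·β/(1−β).
Deviation is unprofitable when 7·β/(1−β) ≥ 13, i.e. β/(1−β) ≥ 13/7.
Equivalently β ≥ 13/(13+7) = 13/20.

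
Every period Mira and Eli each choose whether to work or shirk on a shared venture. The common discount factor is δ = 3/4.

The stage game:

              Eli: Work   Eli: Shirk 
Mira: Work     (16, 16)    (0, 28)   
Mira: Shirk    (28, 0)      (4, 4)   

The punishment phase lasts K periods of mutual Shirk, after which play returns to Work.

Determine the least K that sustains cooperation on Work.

2

Need Σ_{k=1}^{K} δ^k ≥ (28−16)/(16−4) = 1.0000 at δ = 3/4.
At K = 1 the sum is 0.7500 < 1.0000; at K = 2 it is 1.3125 ≥ 1.0000.
So the minimum punishment length is K = 2.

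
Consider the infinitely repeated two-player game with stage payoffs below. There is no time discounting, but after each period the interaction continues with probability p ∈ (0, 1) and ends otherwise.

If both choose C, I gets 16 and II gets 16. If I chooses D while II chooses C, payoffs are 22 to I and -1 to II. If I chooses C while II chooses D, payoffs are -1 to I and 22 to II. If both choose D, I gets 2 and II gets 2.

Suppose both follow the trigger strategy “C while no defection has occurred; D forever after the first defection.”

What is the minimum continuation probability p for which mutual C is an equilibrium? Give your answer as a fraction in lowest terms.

Expected cooperation value is 16 + p·16 + p²·16 + … = 16/(1−p); deviation gives 22 + p·2/(1−p).
16 ≥ 22(1−p) + 2p ⇒ 20p ≥ 6 ⇒ p ≥ 6/20 = 3/10.

3/10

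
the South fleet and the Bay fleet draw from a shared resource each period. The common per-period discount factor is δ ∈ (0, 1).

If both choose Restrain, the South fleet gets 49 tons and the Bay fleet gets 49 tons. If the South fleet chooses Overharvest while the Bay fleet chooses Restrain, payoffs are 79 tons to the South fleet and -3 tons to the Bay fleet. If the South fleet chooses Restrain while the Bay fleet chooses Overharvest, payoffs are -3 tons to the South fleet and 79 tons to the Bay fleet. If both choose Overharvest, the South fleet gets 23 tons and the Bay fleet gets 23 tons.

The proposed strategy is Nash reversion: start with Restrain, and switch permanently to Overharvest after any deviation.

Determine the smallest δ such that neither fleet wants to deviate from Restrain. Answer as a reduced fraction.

Cooperation forever yields 49 each period: 49/(1−δ).
Deviating yields 79 once, then 23 forever: 79 + 23δ/(1−δ).
No profitable deviation requires 49/(1−δ) ≥ 79 + 23δ/(1−δ).
Multiplying by (1−δ): 49 ≥ 79(1−δ) + 23δ = 79 − 56δ.
So 56δ ≥ 30, i.e. δ ≥ 30/56 = 15/28.

15/28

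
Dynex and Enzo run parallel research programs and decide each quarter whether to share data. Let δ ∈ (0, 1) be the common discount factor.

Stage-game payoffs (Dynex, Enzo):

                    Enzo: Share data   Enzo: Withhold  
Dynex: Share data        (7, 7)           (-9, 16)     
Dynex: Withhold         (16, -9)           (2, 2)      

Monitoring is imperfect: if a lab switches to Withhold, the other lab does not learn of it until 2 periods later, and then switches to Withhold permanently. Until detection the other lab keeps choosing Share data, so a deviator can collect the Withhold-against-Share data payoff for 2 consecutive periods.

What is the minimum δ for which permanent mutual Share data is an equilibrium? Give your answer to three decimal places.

0.802

Deviating for the 2 undetected periods gains 16−7 = 9 per period over cooperation, then loses 7−2 = 5 per period forever once punishment starts.
Gain: 9(1 + δ + … + δ^1); loss: 5·δ^2/(1−δ).
No profitable deviation ⇔ 9(1−δ^2) ≤ 5·δ^2, i.e. δ^2 ≥ 9/(9+5) = 9/14.
Hence δ ≥ (9/14)^(1/2) ≈ 0.802.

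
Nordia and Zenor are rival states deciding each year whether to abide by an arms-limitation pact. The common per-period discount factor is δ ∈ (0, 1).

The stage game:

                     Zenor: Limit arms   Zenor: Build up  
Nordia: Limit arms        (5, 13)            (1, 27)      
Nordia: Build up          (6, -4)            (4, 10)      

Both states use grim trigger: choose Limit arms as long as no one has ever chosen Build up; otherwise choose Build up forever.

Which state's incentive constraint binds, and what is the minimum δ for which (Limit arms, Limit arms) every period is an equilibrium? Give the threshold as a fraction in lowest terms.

Zenor; δ ≥ 14/17

Nordia: cooperation gives 5 each period; deviation gives 6 once then 4 forever.
  5/(1−δ) ≥ 6 + 4δ/(1−δ) ⇒ δ ≥ 1/2.
Zenor: cooperation gives 13 each period; deviation gives 27 once then 10 forever.
  δ ≥ 14/17.
Both must hold, so the binding constraint is Zenor's: δ ≥ 14/17.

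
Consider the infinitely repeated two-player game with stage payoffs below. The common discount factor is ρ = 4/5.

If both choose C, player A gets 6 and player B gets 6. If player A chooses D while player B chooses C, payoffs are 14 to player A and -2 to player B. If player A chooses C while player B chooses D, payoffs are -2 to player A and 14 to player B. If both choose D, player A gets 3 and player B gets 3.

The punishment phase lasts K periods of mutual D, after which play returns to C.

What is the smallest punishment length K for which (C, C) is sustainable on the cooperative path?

No profitable deviation requires (6−3)(ρ+…+ρ^K) ≥ 14−6, i.e. ρ+…+ρ^K ≥ 8/3 ≈ 2.6667.
With ρ = 4/5, the partial sums are K=1: 0.8000, K=2: 1.4400, K=3: 1.9520, K=4: 2.3616, K=5: 2.6893.
K = 5 is the first length at which the sum reaches 2.6667.

5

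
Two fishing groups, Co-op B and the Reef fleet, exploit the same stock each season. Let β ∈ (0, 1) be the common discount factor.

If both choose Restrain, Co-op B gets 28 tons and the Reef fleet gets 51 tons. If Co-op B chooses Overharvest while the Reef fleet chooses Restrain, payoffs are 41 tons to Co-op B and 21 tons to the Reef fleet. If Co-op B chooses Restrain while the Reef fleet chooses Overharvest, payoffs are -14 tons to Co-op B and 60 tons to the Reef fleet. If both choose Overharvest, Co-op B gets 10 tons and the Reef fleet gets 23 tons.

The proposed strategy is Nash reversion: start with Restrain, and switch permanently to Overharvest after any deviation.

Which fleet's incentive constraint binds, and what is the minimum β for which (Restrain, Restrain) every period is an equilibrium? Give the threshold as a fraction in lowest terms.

Co-op B; β ≥ 13/31

Co-op B: cooperation gives 28 each period; deviation gives 41 once then 10 forever.
  28/(1−β) ≥ 41 + 10β/(1−β) ⇒ β ≥ 13/31.
the Reef fleet: cooperation gives 51 each period; deviation gives 60 once then 23 forever.
  β ≥ 9/37.
Both must hold, so the binding constraint is Co-op B's: β ≥ 13/31.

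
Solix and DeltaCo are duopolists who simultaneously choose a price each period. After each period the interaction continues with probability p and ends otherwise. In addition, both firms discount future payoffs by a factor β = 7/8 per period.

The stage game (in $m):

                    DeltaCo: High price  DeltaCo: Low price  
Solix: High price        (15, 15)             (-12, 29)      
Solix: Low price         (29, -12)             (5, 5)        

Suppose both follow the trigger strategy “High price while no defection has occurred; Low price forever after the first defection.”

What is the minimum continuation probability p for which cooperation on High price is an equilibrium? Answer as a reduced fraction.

2/3

Expected continuation weight on next period's payoff is β·p = 7/8·p, which plays the role of the discount factor.
Cooperation requires 7/8·p ≥ (29−15)/(29−5) = 7/12, hence p ≥ 2/3.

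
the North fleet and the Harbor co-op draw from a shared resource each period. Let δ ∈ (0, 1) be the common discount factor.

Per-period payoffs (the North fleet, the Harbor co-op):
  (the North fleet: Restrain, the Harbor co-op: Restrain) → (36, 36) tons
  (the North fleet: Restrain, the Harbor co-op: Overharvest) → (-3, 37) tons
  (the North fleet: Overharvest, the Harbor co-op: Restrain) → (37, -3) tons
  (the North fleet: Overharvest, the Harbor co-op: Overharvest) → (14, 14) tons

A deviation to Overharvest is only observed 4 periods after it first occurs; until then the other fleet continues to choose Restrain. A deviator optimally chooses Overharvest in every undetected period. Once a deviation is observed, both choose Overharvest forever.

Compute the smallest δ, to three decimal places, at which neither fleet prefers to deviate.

0.457

A deviator earns 37 for 4 periods, then 14 forever; cooperating earns 36 forever. Multiplying the IC by (1−δ):
36 ≥ 37(1−δ^4) + 14δ^4, so 23·δ^4 ≥ 1 and δ^4 ≥ 1/23.
δ ≥ (1/23)^(1/4) ≈ 0.457.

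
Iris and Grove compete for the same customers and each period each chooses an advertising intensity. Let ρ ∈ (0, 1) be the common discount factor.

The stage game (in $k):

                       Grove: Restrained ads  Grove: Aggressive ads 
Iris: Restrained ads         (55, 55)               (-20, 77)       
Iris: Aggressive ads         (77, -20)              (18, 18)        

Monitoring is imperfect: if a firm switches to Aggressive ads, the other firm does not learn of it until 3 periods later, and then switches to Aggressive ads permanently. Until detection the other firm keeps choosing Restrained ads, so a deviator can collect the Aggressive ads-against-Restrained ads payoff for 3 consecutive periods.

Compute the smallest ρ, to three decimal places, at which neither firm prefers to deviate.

Deviating for the 3 undetected periods gains 77−55 = 22 per period over cooperation, then loses 55−18 = 37 per period forever once punishment starts.
Gain: 22(1 + ρ + … + ρ^2); loss: 37·ρ^3/(1−ρ).
No profitable deviation ⇔ 22(1−ρ^3) ≤ 37·ρ^3, i.e. ρ^3 ≥ 22/(22+37) = 22/59.
Hence ρ ≥ (22/59)^(1/3) ≈ 0.720.

0.720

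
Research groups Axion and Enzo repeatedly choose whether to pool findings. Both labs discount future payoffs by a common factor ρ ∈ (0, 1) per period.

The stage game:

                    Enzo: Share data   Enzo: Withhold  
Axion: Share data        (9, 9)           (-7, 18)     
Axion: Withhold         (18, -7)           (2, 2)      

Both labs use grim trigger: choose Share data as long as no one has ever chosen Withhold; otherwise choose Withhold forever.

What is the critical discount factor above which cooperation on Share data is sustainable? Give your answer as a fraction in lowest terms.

9/16

Cooperation forever yields 9 each period: 9/(1−ρ).
Deviating yields 18 once, then 2 forever: 18 + 2ρ/(1−ρ).
No profitable deviation requires 9/(1−ρ) ≥ 18 + 2ρ/(1−ρ).
Multiplying by (1−ρ): 9 ≥ 18(1−ρ) + 2ρ = 18 − 16ρ.
So 16ρ ≥ 9, i.e. ρ ≥ 9/16.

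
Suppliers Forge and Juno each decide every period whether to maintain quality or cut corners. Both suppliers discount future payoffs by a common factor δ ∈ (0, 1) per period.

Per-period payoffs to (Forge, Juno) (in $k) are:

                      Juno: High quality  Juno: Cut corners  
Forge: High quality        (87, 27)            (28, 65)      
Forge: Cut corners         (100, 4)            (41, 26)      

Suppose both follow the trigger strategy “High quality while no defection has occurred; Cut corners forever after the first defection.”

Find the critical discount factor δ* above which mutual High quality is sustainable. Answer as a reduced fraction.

Forge: cooperation gives 87 each period; deviation gives 100 once then 41 forever.
  87/(1−δ) ≥ 100 + 41δ/(1−δ) ⇒ δ ≥ 13/59.
Juno: cooperation gives 27 each period; deviation gives 65 once then 26 forever.
  δ ≥ 38/39.
Both must hold, so the binding constraint is Juno's: δ ≥ 38/39.

38/39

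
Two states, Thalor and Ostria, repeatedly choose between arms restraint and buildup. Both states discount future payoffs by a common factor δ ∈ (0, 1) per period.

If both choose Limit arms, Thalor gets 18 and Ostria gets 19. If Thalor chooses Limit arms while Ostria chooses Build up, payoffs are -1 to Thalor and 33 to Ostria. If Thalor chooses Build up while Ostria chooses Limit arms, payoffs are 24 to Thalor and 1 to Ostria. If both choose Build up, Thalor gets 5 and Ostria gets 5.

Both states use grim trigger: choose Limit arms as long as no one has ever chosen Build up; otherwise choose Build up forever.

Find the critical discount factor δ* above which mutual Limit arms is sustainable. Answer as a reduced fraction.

Thalor: cooperation gives 18 each period; deviation gives 24 once then 5 forever.
  18/(1−δ) ≥ 24 + 5δ/(1−δ) ⇒ δ ≥ 6/19.
Ostria: cooperation gives 19 each period; deviation gives 33 once then 5 forever.
  δ ≥ 14/28 = 1/2.
Both must hold, so the binding constraint is Ostria's: δ ≥ 1/2.

1/2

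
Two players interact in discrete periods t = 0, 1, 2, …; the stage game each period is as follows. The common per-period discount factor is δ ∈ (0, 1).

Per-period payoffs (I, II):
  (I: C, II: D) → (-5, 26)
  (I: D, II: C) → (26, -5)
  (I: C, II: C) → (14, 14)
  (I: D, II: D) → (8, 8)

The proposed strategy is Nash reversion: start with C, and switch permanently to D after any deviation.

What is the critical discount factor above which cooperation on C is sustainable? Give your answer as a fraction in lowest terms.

2/3

Cooperation forever yields 14 each period: 14/(1−δ).
Deviating yields 26 once, then 8 forever: 26 + 8δ/(1−δ).
No profitable deviation requires 14/(1−δ) ≥ 26 + 8δ/(1−δ).
Multiplying by (1−δ): 14 ≥ 26(1−δ) + 8δ = 26 − 18δ.
So 18δ ≥ 12, i.e. δ ≥ 12/18 = 2/3.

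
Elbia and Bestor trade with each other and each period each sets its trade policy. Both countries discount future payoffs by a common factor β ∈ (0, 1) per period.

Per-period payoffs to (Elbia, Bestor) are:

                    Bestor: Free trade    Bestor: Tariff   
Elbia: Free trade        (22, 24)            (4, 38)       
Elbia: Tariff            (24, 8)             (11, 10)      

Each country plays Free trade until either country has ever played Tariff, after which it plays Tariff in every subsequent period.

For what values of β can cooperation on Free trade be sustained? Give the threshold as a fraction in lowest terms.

1/2

Elbia: cooperation gives 22 each period; deviation gives 24 once then 11 forever.
  22/(1−β) ≥ 24 + 11β/(1−β) ⇒ β ≥ 2/13.
Bestor: cooperation gives 24 each period; deviation gives 38 once then 10 forever.
  β ≥ 14/28 = 1/2.
Both must hold, so the binding constraint is Bestor's: β ≥ 1/2.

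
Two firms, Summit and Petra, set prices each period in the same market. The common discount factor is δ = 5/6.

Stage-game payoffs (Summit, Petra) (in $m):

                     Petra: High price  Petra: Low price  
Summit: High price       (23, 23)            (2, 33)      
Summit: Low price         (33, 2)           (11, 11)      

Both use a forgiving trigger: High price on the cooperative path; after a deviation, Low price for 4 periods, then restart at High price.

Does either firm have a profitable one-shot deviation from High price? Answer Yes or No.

No

Comparing payoff streams over the 5 periods until play realigns: cooperate → 23(1+δ+…+δ^4); deviate → 33 + 11(δ+…+δ^4).
Cooperation is sustained iff (23−11)(δ+…+δ^4) ≥ 33−23.
δ+…+δ^4 = 5/6·(1−(5/6)^4)/(1−5/6) = 2.5887, and (33−23)/(23−11) = 0.8333.
2.5887 ≥ 0.8333, so cooperation is sustainable.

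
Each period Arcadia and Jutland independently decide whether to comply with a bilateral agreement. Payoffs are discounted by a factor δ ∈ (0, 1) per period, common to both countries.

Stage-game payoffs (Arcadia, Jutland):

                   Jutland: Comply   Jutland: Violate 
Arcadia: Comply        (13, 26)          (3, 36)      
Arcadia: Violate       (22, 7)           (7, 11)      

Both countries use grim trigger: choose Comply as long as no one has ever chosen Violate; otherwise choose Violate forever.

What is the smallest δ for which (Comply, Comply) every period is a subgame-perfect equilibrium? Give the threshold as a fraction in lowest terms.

Arcadia's threshold: (22−13)/(22−7) = 3/5.
Jutland's threshold: (36−26)/(36−11) = 2/5.
3/5 > 2/5, so Arcadia binds and δ* = 3/5.

3/5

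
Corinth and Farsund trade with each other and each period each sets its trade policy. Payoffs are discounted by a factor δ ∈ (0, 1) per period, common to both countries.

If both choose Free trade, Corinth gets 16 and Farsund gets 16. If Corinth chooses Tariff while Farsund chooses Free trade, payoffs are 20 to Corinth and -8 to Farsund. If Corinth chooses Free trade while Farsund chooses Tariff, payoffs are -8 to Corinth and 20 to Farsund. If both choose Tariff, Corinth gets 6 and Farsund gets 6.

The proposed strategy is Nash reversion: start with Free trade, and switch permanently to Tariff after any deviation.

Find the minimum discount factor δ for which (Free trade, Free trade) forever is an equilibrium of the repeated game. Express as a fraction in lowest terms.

Under grim trigger the critical discount factor is (T−C)/(T−P) with T = 20, C = 16, P = 6.
δ* = (20−16)/(20−6) = 4/14 = 2/7.

2/7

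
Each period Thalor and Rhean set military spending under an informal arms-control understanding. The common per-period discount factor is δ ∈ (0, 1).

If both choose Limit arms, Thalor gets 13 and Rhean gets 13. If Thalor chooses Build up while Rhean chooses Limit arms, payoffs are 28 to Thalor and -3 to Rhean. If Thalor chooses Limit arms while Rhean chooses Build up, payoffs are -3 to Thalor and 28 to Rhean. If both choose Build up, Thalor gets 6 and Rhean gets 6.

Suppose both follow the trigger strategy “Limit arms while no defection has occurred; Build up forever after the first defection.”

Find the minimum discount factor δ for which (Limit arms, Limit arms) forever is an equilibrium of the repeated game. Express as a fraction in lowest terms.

Under grim trigger the critical discount factor is (T−C)/(T−P) with T = 28, C = 13, P = 6.
δ* = (28−13)/(28−6) = 15/22.

15/22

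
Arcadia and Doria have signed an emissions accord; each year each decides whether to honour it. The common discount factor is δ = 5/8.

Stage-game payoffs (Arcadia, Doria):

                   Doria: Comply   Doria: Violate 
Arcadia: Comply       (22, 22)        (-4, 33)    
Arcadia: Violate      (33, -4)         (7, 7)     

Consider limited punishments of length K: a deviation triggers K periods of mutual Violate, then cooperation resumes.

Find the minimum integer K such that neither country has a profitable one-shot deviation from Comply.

2

IC: δ(1−δ^K)/(1−δ) ≥ (33−22)/(22−7) = 11/15.
With δ = 5/8: need 1 − δ^K ≥ 11/15·(1−5/8)/(5/8), i.e. δ^K ≤ 0.5600.
Since (5/8)^1 = 0.6250 and (5/8)^2 = 0.3906, the smallest such K is 2.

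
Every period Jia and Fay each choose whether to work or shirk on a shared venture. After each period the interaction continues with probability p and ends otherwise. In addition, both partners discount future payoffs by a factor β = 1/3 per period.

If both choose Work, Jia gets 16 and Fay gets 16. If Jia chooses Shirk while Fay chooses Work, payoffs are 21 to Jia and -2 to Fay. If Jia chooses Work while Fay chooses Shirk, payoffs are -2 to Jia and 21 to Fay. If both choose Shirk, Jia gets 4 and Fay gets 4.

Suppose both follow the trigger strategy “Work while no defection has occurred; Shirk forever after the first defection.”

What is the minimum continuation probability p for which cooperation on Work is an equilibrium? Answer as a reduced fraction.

Expected continuation weight on next period's payoff is β·p = 1/3·p, which plays the role of the discount factor.
Cooperation requires 1/3·p ≥ (21−16)/(21−4) = 5/17, hence p ≥ 15/17.

15/17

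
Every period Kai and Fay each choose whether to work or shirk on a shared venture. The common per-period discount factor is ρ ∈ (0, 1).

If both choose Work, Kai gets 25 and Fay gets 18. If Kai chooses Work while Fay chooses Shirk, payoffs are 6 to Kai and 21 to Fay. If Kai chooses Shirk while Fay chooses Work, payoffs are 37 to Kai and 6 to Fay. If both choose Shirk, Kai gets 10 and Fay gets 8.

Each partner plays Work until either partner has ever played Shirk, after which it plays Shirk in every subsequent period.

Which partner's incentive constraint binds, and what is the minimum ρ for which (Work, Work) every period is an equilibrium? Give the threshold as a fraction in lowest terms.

Kai's threshold: (37−25)/(37−10) = 4/9.
Fay's threshold: (21−18)/(21−8) = 3/13.
4/9 > 3/13, so Kai binds and ρ* = 4/9.

Kai; ρ ≥ 4/9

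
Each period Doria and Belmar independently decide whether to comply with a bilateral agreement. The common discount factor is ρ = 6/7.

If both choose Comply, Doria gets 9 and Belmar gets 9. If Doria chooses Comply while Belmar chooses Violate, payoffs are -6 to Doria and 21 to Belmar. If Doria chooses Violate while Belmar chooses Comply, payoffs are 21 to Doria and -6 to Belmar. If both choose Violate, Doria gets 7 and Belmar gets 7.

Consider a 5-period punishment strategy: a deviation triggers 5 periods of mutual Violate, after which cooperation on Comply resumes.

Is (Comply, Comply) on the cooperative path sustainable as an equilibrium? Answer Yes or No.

A one-shot deviation gives 21 now, then 7 for 5 periods, then back to 9.
Gain from deviating: (21−9) today; loss: (9−7) in each of the next 5 periods.
No-deviation condition: (9−7)(ρ+…+ρ^5) ≥ 21−9, i.e. ρ+…+ρ^5 ≥ 6.
At ρ = 6/7: ρ+…+ρ^5 = 3.2240 < 6.0000.
So cooperation is not sustainable.

No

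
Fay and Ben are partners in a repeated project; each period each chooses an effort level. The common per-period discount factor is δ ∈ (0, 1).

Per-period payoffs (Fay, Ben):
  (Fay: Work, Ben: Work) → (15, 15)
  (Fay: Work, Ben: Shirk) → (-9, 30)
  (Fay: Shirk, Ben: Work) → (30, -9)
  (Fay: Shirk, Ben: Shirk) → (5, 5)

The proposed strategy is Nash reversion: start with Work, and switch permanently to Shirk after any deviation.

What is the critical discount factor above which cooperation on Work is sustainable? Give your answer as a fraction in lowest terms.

3/5

Cooperation forever yields 15 each period: 15/(1−δ).
Deviating yields 30 once, then 5 forever: 30 + 5δ/(1−δ).
No profitable deviation requires 15/(1−δ) ≥ 30 + 5δ/(1−δ).
Multiplying by (1−δ): 15 ≥ 30(1−δ) + 5δ = 30 − 25δ.
So 25δ ≥ 15, i.e. δ ≥ 15/25 = 3/5.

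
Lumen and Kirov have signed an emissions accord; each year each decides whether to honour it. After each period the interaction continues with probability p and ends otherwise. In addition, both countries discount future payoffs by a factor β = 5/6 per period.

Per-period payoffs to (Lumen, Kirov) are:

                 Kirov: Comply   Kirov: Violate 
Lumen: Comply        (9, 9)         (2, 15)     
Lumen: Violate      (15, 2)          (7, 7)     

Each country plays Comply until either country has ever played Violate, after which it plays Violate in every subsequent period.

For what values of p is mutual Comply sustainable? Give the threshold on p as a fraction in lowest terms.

9/10

With continuation probability p and discount β, the effective per-period discount factor is βp.
Grim-trigger IC: βp ≥ (15−9)/(15−7) = 3/4.
So p ≥ (3/4)/(5/6) = 9/10.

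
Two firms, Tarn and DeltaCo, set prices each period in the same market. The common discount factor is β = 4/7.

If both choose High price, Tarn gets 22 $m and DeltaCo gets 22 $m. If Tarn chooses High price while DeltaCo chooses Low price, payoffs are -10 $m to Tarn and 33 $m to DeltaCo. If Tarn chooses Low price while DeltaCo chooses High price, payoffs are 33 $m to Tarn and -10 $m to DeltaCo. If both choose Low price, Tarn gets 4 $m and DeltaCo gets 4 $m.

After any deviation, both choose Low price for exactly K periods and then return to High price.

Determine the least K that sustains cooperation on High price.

2

No profitable deviation requires (22−4)(β+…+β^K) ≥ 33−22, i.e. β+…+β^K ≥ 11/18 ≈ 0.6111.
With β = 4/7, the partial sums are K=1: 0.5714, K=2: 0.8980.
K = 2 is the first length at which the sum reaches 0.6111.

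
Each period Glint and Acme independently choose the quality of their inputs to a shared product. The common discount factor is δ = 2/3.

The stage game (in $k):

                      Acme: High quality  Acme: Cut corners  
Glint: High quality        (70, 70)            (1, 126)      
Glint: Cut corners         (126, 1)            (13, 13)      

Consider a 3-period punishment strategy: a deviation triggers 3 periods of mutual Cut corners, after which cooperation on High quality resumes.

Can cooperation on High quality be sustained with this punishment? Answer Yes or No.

A one-shot deviation gives 126 now, then 13 for 3 periods, then back to 70.
Gain from deviating: (126−70) today; loss: (70−13) in each of the next 3 periods.
No-deviation condition: (70−13)(δ+…+δ^3) ≥ 126−70, i.e. δ+…+δ^3 ≥ 56/57.
At δ = 2/3: δ+…+δ^3 = 1.4074 ≥ 0.9825.
So cooperation is sustainable.

Yes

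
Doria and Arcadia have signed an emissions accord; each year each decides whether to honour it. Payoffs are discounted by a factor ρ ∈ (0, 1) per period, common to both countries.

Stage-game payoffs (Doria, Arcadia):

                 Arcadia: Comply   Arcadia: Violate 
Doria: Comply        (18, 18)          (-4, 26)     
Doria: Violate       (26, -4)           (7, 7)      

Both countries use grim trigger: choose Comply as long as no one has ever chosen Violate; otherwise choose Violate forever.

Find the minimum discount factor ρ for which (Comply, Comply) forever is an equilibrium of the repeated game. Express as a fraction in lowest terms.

18/(1−ρ) ≥ 26 + 7ρ/(1−ρ)
18 ≥ 26 − 19ρ
ρ ≥ 8/19.

8/19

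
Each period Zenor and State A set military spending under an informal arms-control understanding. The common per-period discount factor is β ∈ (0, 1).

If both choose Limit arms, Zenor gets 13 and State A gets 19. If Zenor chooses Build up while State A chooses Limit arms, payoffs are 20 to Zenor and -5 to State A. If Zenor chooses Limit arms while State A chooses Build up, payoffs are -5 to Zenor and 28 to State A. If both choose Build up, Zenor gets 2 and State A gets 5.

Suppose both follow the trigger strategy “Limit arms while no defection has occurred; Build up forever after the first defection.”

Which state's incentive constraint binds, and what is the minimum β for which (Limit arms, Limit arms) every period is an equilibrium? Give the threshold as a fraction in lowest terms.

State A; β ≥ 9/23

Zenor: cooperation gives 13 each period; deviation gives 20 once then 2 forever.
  13/(1−β) ≥ 20 + 2β/(1−β) ⇒ β ≥ 7/18.
State A: cooperation gives 19 each period; deviation gives 28 once then 5 forever.
  β ≥ 9/23.
Both must hold, so the binding constraint is State A's: β ≥ 9/23.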